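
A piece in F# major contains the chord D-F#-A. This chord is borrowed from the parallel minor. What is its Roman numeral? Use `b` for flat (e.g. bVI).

bVI

The root D is the lowered 6th scale degree — diatonically F# major has D# there. The diatonic chord on degree 6 would be D#m (vi), but D–F#–A is the major chord from F# minor. As a borrowed chord it is labeled bVI.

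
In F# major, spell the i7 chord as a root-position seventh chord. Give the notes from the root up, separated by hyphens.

F#-A-C#-E

i7 is built on scale degree 1, which is F# in both F# major and its parallel. Building the minor-seventh chord from the parallel minor on F#: F#–A–C#–E.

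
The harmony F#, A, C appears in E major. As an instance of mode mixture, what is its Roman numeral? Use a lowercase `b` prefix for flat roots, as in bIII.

F# is scale degree 2 in E major. The diatonic chord on degree 2 would be F#m (ii), but F#–A–C is the diminished chord from E minor. As a borrowed chord it is labeled ii°.

ii°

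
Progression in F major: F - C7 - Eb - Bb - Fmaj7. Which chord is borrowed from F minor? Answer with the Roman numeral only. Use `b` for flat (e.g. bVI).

In F major the diatonic chords are F, Gm, Am, Bb, C, Dm, Edim. F, C7, Bb and Fmaj7 all belong to that set. Eb (Eb–G–Bb) doesn't fit — on degree 7 F major would have Edim (vii°). Eb is the degree-7 chord of F minor, so it is the borrowed bVII.

bVII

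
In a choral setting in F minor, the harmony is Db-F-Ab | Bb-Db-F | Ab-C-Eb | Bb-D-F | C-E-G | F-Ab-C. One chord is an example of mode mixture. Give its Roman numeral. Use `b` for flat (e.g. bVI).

IV

F minor has the diatonic set Fm, Gdim, Ab, Bbm, C, Db, Eb (with V from harmonic minor). Of the given chords, Db–F–Ab = Db, Bb–Db–F = Bbm, Ab–C–Eb = Ab, C–E–G = C and F–Ab–C = Fm are diatonic. Bb–D–F is not: scale degree 4 in F minor carries Bbm (iv). In F major the chord on that degree is Bb, so here it functions as IV, borrowed from the parallel major.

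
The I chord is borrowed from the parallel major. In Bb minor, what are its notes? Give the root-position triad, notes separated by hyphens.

The root, Bb, is scale degree 1 — the same note in Bb minor and Bb major; only the chord quality changes. In Bb major the chord on Bb is Bb–D–F.

Bb-D-F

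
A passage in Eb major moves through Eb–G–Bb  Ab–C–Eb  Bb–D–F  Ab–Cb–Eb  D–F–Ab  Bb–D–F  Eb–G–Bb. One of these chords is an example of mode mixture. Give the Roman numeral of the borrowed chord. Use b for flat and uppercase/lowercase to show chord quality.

Eb major has the diatonic set Eb, Fm, Gm, Ab, Bb, Cm, Ddim. Eb–G–Bb = Eb, Ab–C–Eb = Ab, Bb–D–F = Bb and D–F–Ab = Ddim are all diatonic. Ab–Cb–Eb is not: scale degree 4 in Eb major carries Ab (IV). In Eb minor the chord on that degree is Abm, so here it functions as iv, borrowed from the parallel minor.

iv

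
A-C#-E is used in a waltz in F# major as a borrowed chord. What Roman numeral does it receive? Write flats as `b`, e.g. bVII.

bIII

A is the lowered form of scale degree 3 in F# major (the diatonic degree 3 is A#). The diatonic chord on degree 3 would be A#m (iii), but A–C#–E is the major chord from F# minor. As a borrowed chord it is labeled bIII.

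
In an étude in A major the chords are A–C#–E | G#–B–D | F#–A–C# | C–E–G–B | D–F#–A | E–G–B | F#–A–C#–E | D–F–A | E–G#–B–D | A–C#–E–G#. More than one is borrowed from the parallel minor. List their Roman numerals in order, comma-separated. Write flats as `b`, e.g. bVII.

The diatonic triads in A major are A, Bm, C#m, D, E, F#m, G#dim. Of the given chords, A–C#–E = A, G#–B–D = G#dim, F#–A–C# = F#m, D–F#–A = D, F#–A–C#–E = F#m7, E–G#–B–D = E7 and A–C#–E–G# = Amaj7 are diatonic. But C–E–G–B is foreign: the diatonic iii on degree 3 is C#m, whereas Cmaj7 comes from A minor. It is labeled bIIImaj7. But E–G–B is foreign: the diatonic V on degree 5 is E, whereas Em comes from A minor. It is labeled v. D–F–A is not: scale degree 4 in A major carries D (IV). In A minor the chord on that degree is Dm, so here it functions as iv, borrowed from the parallel minor.

bIIImaj7, v, iv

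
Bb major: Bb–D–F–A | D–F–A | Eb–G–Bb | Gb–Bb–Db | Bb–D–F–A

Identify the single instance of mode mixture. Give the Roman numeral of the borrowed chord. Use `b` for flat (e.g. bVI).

The diatonic triads in Bb major are Bb, Cm, Dm, Eb, F, Gm, Adim. Bb–D–F–A = Bbmaj7, D–F–A = Dm and Eb–G–Bb = Eb all belong to that set. But Gb–Bb–Db is foreign: the diatonic vi on degree 6 is Gm, whereas Gb comes from Bb minor. It is labeled bVI.

bVI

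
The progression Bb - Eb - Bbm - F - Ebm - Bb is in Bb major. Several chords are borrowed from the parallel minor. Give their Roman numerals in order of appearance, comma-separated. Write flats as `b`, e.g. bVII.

i, iv

The diatonic triads in Bb major are Bb, Cm, Dm, Eb, F, Gm, Adim. Bb, Eb and F are all diatonic. Bbm (Bb–Db–F) doesn't fit — on degree 1 Bb major would have Bb (I). Bbm is the degree-1 chord of Bb minor, so it is the borrowed i. Ebm (Eb–Gb–Bb) is not: scale degree 4 in Bb major carries Eb (IV). In Bb minor the chord on that degree is Ebm, so here it functions as iv, borrowed from the parallel minor.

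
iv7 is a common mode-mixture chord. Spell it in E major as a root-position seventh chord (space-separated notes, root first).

The root, A, is scale degree 4 — the same note in E major and E minor; only the chord quality changes. Building the minor-seventh chord from the parallel minor on A: A–C–E–G.

A C E G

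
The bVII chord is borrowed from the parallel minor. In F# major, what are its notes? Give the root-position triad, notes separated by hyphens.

E-G#-B

Scale degree 7 in F# major is E#. bVII uses the lowered form, E, taken from F# minor. Building the major chord from the parallel minor on E: E–G#–B.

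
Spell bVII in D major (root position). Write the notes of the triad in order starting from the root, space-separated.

The root of bVII is the lowered 7th degree: C# becomes C. Stacking thirds in D minor on C gives C–E–G.

C E G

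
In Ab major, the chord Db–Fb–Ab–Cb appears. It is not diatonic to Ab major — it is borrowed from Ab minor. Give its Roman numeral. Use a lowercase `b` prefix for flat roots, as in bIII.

iv7

Db is scale degree 4 in Ab major. The diatonic chord on degree 4 would be Db (IV), but Db–Fb–Ab–Cb is the minor-seventh chord from Ab minor. As a borrowed chord it is labeled iv7.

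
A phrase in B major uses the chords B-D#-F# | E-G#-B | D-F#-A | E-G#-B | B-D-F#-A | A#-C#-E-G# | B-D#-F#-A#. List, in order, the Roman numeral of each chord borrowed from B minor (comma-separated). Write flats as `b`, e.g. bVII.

bIII, i7

B major has the diatonic set B, C#m, D#m, E, F#, G#m, A#dim. B–D#–F# = B, E–G#–B = E, A#–C#–E–G# = A#m7b5 and B–D#–F#–A# = Bmaj7 are all diatonic. D–F#–A is not: scale degree 3 in B major carries D#m (iii). In B minor the chord on that degree is D, so here it functions as bIII, borrowed from the parallel minor. But B–D–F#–A is foreign: the diatonic I on degree 1 is B, whereas Bm7 comes from B minor. It is labeled i7.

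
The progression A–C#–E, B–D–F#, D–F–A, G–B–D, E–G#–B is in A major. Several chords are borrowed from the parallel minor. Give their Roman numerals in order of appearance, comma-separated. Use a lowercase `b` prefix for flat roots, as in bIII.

iv, bVII

In A major the diatonic chords are A, Bm, C#m, D, E, F#m, G#dim. A–C#–E = A, B–D–F# = Bm and E–G#–B = E are all diatonic. D–F–A doesn't fit — on degree 4 A major would have D (IV). Dm is the degree-4 chord of A minor, so it is the borrowed iv. G–B–D doesn't fit — on degree 7 A major would have G#dim (vii°). G is the degree-7 chord of A minor, so it is the borrowed bVII.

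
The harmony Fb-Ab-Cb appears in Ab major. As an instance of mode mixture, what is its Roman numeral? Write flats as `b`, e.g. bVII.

Fb is the lowered form of scale degree 6 in Ab major (the diatonic degree 6 is F). The diatonic chord on degree 6 would be Fm (vi), but Fb–Ab–Cb is the major chord from Ab minor. As a borrowed chord it is labeled bVI.

bVI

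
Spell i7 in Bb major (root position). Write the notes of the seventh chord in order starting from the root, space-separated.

i7 is built on scale degree 1, which is Bb in both Bb major and its parallel. Building the minor-seventh chord from the parallel minor on Bb: Bb–Db–F–Ab.

Bb Db F Ab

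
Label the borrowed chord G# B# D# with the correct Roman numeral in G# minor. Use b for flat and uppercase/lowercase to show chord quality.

The root G# is the diatonic 1st degree of G# minor; the borrowing shows in the chord quality. Diatonically G# minor has G#m (i) on that degree; G#–B#–D# is instead the major chord native to G# major, so it takes the label I.

I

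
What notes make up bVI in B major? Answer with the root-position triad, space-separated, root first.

bVI is built on the lowered scale degree 6. In B major degree 6 is G#; lowered it becomes G. In B minor the chord on G is G–B–D.

G B D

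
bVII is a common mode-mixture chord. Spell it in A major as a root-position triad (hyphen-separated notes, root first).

G-B-D

Scale degree 7 in A major is G#. bVII uses the lowered form, G, taken from A minor. Stacking thirds in A minor on G gives G–B–D.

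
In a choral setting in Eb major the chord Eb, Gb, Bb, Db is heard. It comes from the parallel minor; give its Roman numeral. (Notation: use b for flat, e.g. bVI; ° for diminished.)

i7

Eb is scale degree 1 in Eb major. The diatonic chord on degree 1 would be Eb (I), but Eb–Gb–Bb–Db is the minor-seventh chord from Eb minor. As a borrowed chord it is labeled i7.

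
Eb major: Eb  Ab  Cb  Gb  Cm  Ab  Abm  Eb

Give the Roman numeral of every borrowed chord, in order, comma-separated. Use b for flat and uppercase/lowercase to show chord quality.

Eb major has the diatonic set Eb, Fm, Gm, Ab, Bb, Cm, Ddim. Eb, Ab and Cm are all diatonic. Cb (Cb–Eb–Gb) is not: scale degree 6 in Eb major carries Cm (vi). In Eb minor the chord on that degree is Cb, so here it functions as bVI, borrowed from the parallel minor. Gb (Gb–Bb–Db) is not: scale degree 3 in Eb major carries Gm (iii). In Eb minor the chord on that degree is Gb, so here it functions as bIII, borrowed from the parallel minor. But Abm (Ab–Cb–Eb) is foreign: the diatonic IV on degree 4 is Ab, whereas Abm comes from Eb minor. It is labeled iv.

bVI, bIII, iv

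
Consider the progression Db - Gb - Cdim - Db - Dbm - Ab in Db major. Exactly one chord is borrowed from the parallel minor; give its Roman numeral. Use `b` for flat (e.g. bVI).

i

The diatonic triads in Db major are Db, Ebm, Fm, Gb, Ab, Bbm, Cdim. Db, Gb, Cdim and Ab are all diatonic. Dbm (Db–Fb–Ab) doesn't fit — on degree 1 Db major would have Db (I). Dbm is the degree-1 chord of Db minor, so it is the borrowed i.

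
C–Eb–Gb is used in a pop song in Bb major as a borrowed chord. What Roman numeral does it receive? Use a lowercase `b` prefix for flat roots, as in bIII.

C is scale degree 2 in Bb major. C–Eb–Gb is a diminished chord — the form found in Bb minor, not the diatonic ii (Cm). Borrowed into Bb major it is written ii°.

ii°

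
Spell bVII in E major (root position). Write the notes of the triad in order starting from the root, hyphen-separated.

D-F#-A

Scale degree 7 in E major is D#. bVII uses the lowered form, D, taken from E minor. Stacking thirds in E minor on D gives D–F#–A.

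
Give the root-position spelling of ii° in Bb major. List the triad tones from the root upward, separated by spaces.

ii° is built on scale degree 2, which is C in both Bb major and its parallel. In Bb minor the chord on C is C–Eb–Gb.

C Eb Gb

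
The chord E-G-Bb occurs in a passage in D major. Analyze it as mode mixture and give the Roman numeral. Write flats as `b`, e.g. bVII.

The root E is the diatonic 2nd degree of D major; the borrowing shows in the chord quality. The diatonic chord on degree 2 would be Em (ii), but E–G–Bb is the diminished chord from D minor. As a borrowed chord it is labeled ii°.

ii°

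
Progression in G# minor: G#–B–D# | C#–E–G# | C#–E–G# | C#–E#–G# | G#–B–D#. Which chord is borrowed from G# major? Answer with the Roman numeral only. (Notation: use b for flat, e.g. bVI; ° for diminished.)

The diatonic triads in G# minor (with V from harmonic minor) are G#m, A#dim, B, C#m, D#, E, F#. G#–B–D# = G#m and C#–E–G# = C#m are both diatonic. C#–E#–G# doesn't fit — on degree 4 G# minor would have C#m (iv). C# is the degree-4 chord of G# major, so it is the borrowed IV.

IV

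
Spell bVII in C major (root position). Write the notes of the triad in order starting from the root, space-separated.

Bb D F

The root of bVII is the lowered 7th degree: B becomes Bb. Building the major chord from the parallel minor on Bb: Bb–D–F.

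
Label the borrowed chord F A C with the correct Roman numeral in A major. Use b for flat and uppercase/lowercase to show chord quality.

The root F is the lowered 6th scale degree — diatonically A major has F# there. Diatonically A major has F#m (vi) on that degree; F–A–C is instead the major chord native to A minor, so it takes the label bVI.

bVI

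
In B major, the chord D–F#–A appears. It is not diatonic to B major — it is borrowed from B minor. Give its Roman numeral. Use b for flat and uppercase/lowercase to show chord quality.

In B major scale degree 3 is D#; D is its lowered form, from B minor. Diatonically B major has D#m (iii) on that degree; D–F#–A is instead the major chord native to B minor, so it takes the label bIII.

bIII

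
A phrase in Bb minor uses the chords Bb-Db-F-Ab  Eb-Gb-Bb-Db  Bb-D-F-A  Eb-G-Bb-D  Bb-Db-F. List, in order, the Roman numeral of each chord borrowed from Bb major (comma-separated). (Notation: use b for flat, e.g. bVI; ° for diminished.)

In Bb minor (with V from harmonic minor) the diatonic chords are Bbm, Cdim, Db, Ebm, F, Gb, Ab. Of the given chords, Bb–Db–F–Ab = Bbm7, Eb–Gb–Bb–Db = Ebm7 and Bb–Db–F = Bbm are diatonic. Bb–D–F–A doesn't fit — on degree 1 Bb minor would have Bbm (i). Bbmaj7 is the degree-1 chord of Bb major, so it is the borrowed Imaj7. But Eb–G–Bb–D is foreign: the diatonic iv on degree 4 is Ebm, whereas Ebmaj7 comes from Bb major. It is labeled IVmaj7.

Imaj7, IVmaj7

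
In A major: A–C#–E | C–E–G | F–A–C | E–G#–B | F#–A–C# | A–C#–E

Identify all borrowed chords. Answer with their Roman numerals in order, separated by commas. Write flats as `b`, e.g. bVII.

In A major the diatonic chords are A, Bm, C#m, D, E, F#m, G#dim. Of the given chords, A–C#–E = A, E–G#–B = E and F#–A–C# = F#m are diatonic. But C–E–G is foreign: the diatonic iii on degree 3 is C#m, whereas C comes from A minor. It is labeled bIII. But F–A–C is foreign: the diatonic vi on degree 6 is F#m, whereas F comes from A minor. It is labeled bVI.

bIII, bVI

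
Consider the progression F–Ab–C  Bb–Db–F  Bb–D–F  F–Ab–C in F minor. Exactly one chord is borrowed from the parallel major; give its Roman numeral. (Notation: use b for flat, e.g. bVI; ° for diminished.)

The diatonic triads in F minor (with V from harmonic minor) are Fm, Gdim, Ab, Bbm, C, Db, Eb. F–Ab–C = Fm and Bb–Db–F = Bbm both belong to that set. But Bb–D–F is foreign: the diatonic iv on degree 4 is Bbm, whereas Bb comes from F major. It is labeled IV.

IV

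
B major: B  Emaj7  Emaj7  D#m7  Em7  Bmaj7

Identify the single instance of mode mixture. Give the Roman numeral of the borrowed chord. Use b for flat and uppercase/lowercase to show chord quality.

iv7

In B major the diatonic chords are B, C#m, D#m, E, F#, G#m, A#dim. B, Emaj7, D#m7 and Bmaj7 are all diatonic. Em7 (E–G–B–D) is not: scale degree 4 in B major carries E (IV). In B minor the chord on that degree is Em7, so here it functions as iv7, borrowed from the parallel minor.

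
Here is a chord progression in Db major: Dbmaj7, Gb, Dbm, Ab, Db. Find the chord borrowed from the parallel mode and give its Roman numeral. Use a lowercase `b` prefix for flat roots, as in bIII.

i

Db major has the diatonic set Db, Ebm, Fm, Gb, Ab, Bbm, Cdim. Of the given chords, Dbmaj7, Gb, Ab and Db are diatonic. But Dbm (Db–Fb–Ab) is foreign: the diatonic I on degree 1 is Db, whereas Dbm comes from Db minor. It is labeled i.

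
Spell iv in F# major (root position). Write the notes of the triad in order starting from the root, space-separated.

The root, B, is scale degree 4 — the same note in F# major and F# minor; only the chord quality changes. Building the minor chord from the parallel minor on B: B–D–F#.

B D F#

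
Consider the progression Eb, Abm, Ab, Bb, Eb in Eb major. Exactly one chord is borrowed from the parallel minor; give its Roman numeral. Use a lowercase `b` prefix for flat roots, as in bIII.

iv

In Eb major the diatonic chords are Eb, Fm, Gm, Ab, Bb, Cm, Ddim. Eb, Ab and Bb are all diatonic. But Abm (Ab–Cb–Eb) is foreign: the diatonic IV on degree 4 is Ab, whereas Abm comes from Eb minor. It is labeled iv.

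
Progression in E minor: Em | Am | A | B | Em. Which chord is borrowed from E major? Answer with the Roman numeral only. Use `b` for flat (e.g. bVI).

IV

In E minor (with V from harmonic minor) the diatonic chords are Em, F#dim, G, Am, B, C, D. Of the given chords, Em, Am and B are diatonic. A (A–C#–E) is not: scale degree 4 in E minor carries Am (iv). In E major the chord on that degree is A, so here it functions as IV, borrowed from the parallel major.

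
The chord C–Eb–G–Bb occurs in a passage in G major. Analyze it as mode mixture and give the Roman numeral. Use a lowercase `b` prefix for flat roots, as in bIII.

C is scale degree 4 in G major. Diatonically G major has C (IV) on that degree; C–Eb–G–Bb is instead the minor-seventh chord native to G minor, so it takes the label iv7.

iv7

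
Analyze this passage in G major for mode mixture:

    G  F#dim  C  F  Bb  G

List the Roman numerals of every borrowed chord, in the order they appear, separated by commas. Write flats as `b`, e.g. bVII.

bVII, bIII

The diatonic triads in G major are G, Am, Bm, C, D, Em, F#dim. Of the given chords, G, F#dim and C are diatonic. F (F–A–C) doesn't fit — on degree 7 G major would have F#dim (vii°). F is the degree-7 chord of G minor, so it is the borrowed bVII. Bb (Bb–D–F) is not: scale degree 3 in G major carries Bm (iii). In G minor the chord on that degree is Bb, so here it functions as bIII, borrowed from the parallel minor.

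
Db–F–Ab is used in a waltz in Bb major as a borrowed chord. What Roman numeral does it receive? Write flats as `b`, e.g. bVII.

bIII

Db is the lowered form of scale degree 3 in Bb major (the diatonic degree 3 is D). The diatonic chord on degree 3 would be Dm (iii), but Db–F–Ab is the major chord from Bb minor. As a borrowed chord it is labeled bIII.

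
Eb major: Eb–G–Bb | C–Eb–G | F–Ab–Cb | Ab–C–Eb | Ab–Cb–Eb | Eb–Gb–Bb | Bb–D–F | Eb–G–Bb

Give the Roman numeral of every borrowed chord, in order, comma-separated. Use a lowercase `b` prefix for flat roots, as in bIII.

ii°, iv, i

The diatonic triads in Eb major are Eb, Fm, Gm, Ab, Bb, Cm, Ddim. Eb–G–Bb = Eb, C–Eb–G = Cm, Ab–C–Eb = Ab and Bb–D–F = Bb are all diatonic. F–Ab–Cb doesn't fit — on degree 2 Eb major would have Fm (ii). Fdim is the degree-2 chord of Eb minor, so it is the borrowed ii°. Ab–Cb–Eb is not: scale degree 4 in Eb major carries Ab (IV). In Eb minor the chord on that degree is Abm, so here it functions as iv, borrowed from the parallel minor. Eb–Gb–Bb doesn't fit — on degree 1 Eb major would have Eb (I). Ebm is the degree-1 chord of Eb minor, so it is the borrowed i.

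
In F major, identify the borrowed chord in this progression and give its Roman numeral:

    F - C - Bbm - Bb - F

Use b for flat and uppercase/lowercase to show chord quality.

iv

In F major the diatonic chords are F, Gm, Am, Bb, C, Dm, Edim. F, C and Bb all belong to that set. But Bbm (Bb–Db–F) is foreign: the diatonic IV on degree 4 is Bb, whereas Bbm comes from F minor. It is labeled iv.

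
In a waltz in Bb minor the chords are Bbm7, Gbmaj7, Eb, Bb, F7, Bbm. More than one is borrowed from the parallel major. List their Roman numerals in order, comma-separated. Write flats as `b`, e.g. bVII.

IV, I

The diatonic triads in Bb minor (with V from harmonic minor) are Bbm, Cdim, Db, Ebm, F, Gb, Ab. Bbm7, Gbmaj7, F7 and Bbm are all diatonic. But Eb (Eb–G–Bb) is foreign: the diatonic iv on degree 4 is Ebm, whereas Eb comes from Bb major. It is labeled IV. Bb (Bb–D–F) is not: scale degree 1 in Bb minor carries Bbm (i). In Bb major the chord on that degree is Bb, so here it functions as I, borrowed from the parallel major.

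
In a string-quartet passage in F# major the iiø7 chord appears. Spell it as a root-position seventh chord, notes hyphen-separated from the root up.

G#-B-D-F#

iiø7 is built on scale degree 2, which is G# in both F# major and its parallel. Stacking thirds in F# minor on G# gives G#–B–D–F#.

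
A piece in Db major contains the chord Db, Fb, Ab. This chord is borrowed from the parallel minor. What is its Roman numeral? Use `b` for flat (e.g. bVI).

i

Db is scale degree 1 in Db major. Diatonically Db major has Db (I) on that degree; Db–Fb–Ab is instead the minor chord native to Db minor, so it takes the label i.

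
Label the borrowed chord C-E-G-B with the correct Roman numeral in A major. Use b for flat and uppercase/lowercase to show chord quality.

The root C is the lowered 3rd scale degree — diatonically A major has C# there. Diatonically A major has C#m (iii) on that degree; C–E–G–B is instead the major-seventh chord native to A minor, so it takes the label bIIImaj7.

bIIImaj7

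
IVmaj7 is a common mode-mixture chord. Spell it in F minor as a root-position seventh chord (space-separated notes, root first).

Bb D F A

IVmaj7 is built on scale degree 4, which is Bb in both F minor and its parallel. In F major the chord on Bb is Bb–D–F–A.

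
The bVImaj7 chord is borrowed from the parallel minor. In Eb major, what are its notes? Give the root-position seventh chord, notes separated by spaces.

Cb Eb Gb Bb

bVImaj7 is built on the lowered scale degree 6. In Eb major degree 6 is C; lowered it becomes Cb. Stacking thirds in Eb minor on Cb gives Cb–Eb–Gb–Bb.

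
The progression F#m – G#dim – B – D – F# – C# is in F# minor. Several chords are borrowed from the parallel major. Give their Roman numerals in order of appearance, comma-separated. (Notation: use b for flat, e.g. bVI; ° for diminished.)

IV, I

In F# minor (with V from harmonic minor) the diatonic chords are F#m, G#dim, A, Bm, C#, D, E. F#m, G#dim, D and C# are all diatonic. But B (B–D#–F#) is foreign: the diatonic iv on degree 4 is Bm, whereas B comes from F# major. It is labeled IV. F# (F#–A#–C#) doesn't fit — on degree 1 F# minor would have F#m (i). F# is the degree-1 chord of F# major, so it is the borrowed I.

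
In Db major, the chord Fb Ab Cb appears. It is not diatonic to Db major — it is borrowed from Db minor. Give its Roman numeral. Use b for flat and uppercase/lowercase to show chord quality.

bIII

In Db major scale degree 3 is F; Fb is its lowered form, from Db minor. Fb–Ab–Cb is a major chord — the form found in Db minor, not the diatonic iii (Fm). Borrowed into Db major it is written bIII.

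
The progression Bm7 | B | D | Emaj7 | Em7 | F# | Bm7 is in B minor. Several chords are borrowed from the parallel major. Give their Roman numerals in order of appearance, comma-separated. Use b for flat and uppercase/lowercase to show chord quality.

In B minor (with V from harmonic minor) the diatonic chords are Bm, C#dim, D, Em, F#, G, A. Bm7, D, Em7 and F# are all diatonic. But B (B–D#–F#) is foreign: the diatonic i on degree 1 is Bm, whereas B comes from B major. It is labeled I. But Emaj7 (E–G#–B–D#) is foreign: the diatonic iv on degree 4 is Em, whereas Emaj7 comes from B major. It is labeled IVmaj7.

I, IVmaj7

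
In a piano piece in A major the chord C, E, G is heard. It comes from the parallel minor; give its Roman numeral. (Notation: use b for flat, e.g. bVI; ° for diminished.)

In A major scale degree 3 is C#; C is its lowered form, from A minor. Diatonically A major has C#m (iii) on that degree; C–E–G is instead the major chord native to A minor, so it takes the label bIII.

bIII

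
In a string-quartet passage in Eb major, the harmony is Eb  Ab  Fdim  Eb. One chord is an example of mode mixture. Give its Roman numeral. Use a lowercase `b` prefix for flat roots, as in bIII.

ii°

Eb major has the diatonic set Eb, Fm, Gm, Ab, Bb, Cm, Ddim. Of the given chords, Eb and Ab are diatonic. Fdim (F–Ab–Cb) is not: scale degree 2 in Eb major carries Fm (ii). In Eb minor the chord on that degree is Fdim, so here it functions as ii°, borrowed from the parallel minor.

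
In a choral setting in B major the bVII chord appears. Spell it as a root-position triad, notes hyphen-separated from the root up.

The root of bVII is the lowered 7th degree: A# becomes A. In B minor the chord on A is A–C#–E.

A-C#-E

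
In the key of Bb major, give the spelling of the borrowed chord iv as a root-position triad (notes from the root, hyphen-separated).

Eb-Gb-Bb

The root, Eb, is scale degree 4 — the same note in Bb major and Bb minor; only the chord quality changes. Building the minor chord from the parallel minor on Eb: Eb–Gb–Bb.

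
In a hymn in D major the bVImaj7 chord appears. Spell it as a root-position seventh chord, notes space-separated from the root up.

Scale degree 6 in D major is B. bVImaj7 uses the lowered form, Bb, taken from D minor. In D minor the chord on Bb is Bb–D–F–A.

Bb D F A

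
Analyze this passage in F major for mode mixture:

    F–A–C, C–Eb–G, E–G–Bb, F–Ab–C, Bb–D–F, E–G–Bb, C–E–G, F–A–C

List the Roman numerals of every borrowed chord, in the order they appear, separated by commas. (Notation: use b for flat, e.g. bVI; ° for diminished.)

F major has the diatonic set F, Gm, Am, Bb, C, Dm, Edim. F–A–C = F, E–G–Bb = Edim, Bb–D–F = Bb and C–E–G = C are all diatonic. C–Eb–G is not: scale degree 5 in F major carries C (V). In F minor the chord on that degree is Cm, so here it functions as v, borrowed from the parallel minor. F–Ab–C doesn't fit — on degree 1 F major would have F (I). Fm is the degree-1 chord of F minor, so it is the borrowed i.

v, i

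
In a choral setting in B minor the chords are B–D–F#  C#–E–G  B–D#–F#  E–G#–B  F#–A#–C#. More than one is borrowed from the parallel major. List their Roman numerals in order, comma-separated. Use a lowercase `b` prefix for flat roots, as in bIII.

I, IV

The diatonic triads in B minor (with V from harmonic minor) are Bm, C#dim, D, Em, F#, G, A. Of the given chords, B–D–F# = Bm, C#–E–G = C#dim and F#–A#–C# = F# are diatonic. B–D#–F# doesn't fit — on degree 1 B minor would have Bm (i). B is the degree-1 chord of B major, so it is the borrowed I. E–G#–B is not: scale degree 4 in B minor carries Em (iv). In B major the chord on that degree is E, so here it functions as IV, borrowed from the parallel major.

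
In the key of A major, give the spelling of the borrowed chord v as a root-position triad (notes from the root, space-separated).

The root, E, is scale degree 5 — the same note in A major and A minor; only the chord quality changes. Stacking thirds in A minor on E gives E–G–B.

E G B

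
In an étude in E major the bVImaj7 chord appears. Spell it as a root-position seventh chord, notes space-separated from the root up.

The root of bVImaj7 is the lowered 6th degree: C# becomes C. Stacking thirds in E minor on C gives C–E–G–B.

C E G B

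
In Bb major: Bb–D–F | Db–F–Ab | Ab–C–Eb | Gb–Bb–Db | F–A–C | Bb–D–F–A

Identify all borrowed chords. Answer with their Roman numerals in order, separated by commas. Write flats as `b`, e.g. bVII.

The diatonic triads in Bb major are Bb, Cm, Dm, Eb, F, Gm, Adim. Bb–D–F = Bb, F–A–C = F and Bb–D–F–A = Bbmaj7 all belong to that set. But Db–F–Ab is foreign: the diatonic iii on degree 3 is Dm, whereas Db comes from Bb minor. It is labeled bIII. Ab–C–Eb is not: scale degree 7 in Bb major carries Adim (vii°). In Bb minor the chord on that degree is Ab, so here it functions as bVII, borrowed from the parallel minor. But Gb–Bb–Db is foreign: the diatonic vi on degree 6 is Gm, whereas Gb comes from Bb minor. It is labeled bVI.

bIII, bVII, bVI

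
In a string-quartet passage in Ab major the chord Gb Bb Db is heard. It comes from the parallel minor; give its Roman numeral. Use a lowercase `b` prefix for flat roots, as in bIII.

In Ab major scale degree 7 is G; Gb is its lowered form, from Ab minor. Diatonically Ab major has Gdim (vii°) on that degree; Gb–Bb–Db is instead the major chord native to Ab minor, so it takes the label bVII.

bVII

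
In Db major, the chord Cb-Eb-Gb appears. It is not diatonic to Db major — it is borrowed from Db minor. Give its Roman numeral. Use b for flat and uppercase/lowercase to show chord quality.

In Db major scale degree 7 is C; Cb is its lowered form, from Db minor. Cb–Eb–Gb is a major chord — the form found in Db minor, not the diatonic vii° (Cdim). Borrowed into Db major it is written bVII.

bVII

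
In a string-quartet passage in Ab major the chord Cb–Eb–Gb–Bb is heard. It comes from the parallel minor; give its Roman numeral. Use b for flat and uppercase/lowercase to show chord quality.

In Ab major scale degree 3 is C; Cb is its lowered form, from Ab minor. Diatonically Ab major has Cm (iii) on that degree; Cb–Eb–Gb–Bb is instead the major-seventh chord native to Ab minor, so it takes the label bIIImaj7.

bIIImaj7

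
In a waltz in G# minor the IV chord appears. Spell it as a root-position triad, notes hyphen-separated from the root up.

The root, C#, is scale degree 4 — the same note in G# minor and G# major; only the chord quality changes. In G# major the chord on C# is C#–E#–G#.

C#-E#-G#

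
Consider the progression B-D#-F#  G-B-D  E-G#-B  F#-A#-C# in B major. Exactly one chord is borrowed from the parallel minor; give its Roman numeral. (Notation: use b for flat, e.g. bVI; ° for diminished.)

B major has the diatonic set B, C#m, D#m, E, F#, G#m, A#dim. Of the given chords, B–D#–F# = B, E–G#–B = E and F#–A#–C# = F# are diatonic. But G–B–D is foreign: the diatonic vi on degree 6 is G#m, whereas G comes from B minor. It is labeled bVI.

bVI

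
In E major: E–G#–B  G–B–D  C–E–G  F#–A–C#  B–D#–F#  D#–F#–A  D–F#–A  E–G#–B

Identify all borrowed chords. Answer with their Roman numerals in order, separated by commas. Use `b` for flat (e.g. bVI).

In E major the diatonic chords are E, F#m, G#m, A, B, C#m, D#dim. Of the given chords, E–G#–B = E, F#–A–C# = F#m, B–D#–F# = B and D#–F#–A = D#dim are diatonic. But G–B–D is foreign: the diatonic iii on degree 3 is G#m, whereas G comes from E minor. It is labeled bIII. C–E–G is not: scale degree 6 in E major carries C#m (vi). In E minor the chord on that degree is C, so here it functions as bVI, borrowed from the parallel minor. D–F#–A is not: scale degree 7 in E major carries D#dim (vii°). In E minor the chord on that degree is D, so here it functions as bVII, borrowed from the parallel minor.

bIII, bVI, bVII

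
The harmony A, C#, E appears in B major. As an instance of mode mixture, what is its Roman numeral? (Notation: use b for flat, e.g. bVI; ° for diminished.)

The root A is the lowered 7th scale degree — diatonically B major has A# there. Diatonically B major has A#dim (vii°) on that degree; A–C#–E is instead the major chord native to B minor, so it takes the label bVII.

bVII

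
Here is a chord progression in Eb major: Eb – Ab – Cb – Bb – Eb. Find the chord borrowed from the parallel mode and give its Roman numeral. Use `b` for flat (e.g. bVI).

The diatonic triads in Eb major are Eb, Fm, Gm, Ab, Bb, Cm, Ddim. Of the given chords, Eb, Ab and Bb are diatonic. But Cb (Cb–Eb–Gb) is foreign: the diatonic vi on degree 6 is Cm, whereas Cb comes from Eb minor. It is labeled bVI.

bVI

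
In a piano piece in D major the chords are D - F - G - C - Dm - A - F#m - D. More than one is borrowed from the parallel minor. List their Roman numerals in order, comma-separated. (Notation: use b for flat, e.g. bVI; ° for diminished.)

bIII, bVII, i

In D major the diatonic chords are D, Em, F#m, G, A, Bm, C#dim. D, G, A and F#m all belong to that set. F (F–A–C) is not: scale degree 3 in D major carries F#m (iii). In D minor the chord on that degree is F, so here it functions as bIII, borrowed from the parallel minor. C (C–E–G) doesn't fit — on degree 7 D major would have C#dim (vii°). C is the degree-7 chord of D minor, so it is the borrowed bVII. Dm (D–F–A) doesn't fit — on degree 1 D major would have D (I). Dm is the degree-1 chord of D minor, so it is the borrowed i.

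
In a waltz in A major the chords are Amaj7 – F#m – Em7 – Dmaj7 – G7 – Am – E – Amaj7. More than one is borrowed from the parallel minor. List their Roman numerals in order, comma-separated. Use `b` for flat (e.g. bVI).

A major has the diatonic set A, Bm, C#m, D, E, F#m, G#dim. Amaj7, F#m, Dmaj7 and E are all diatonic. Em7 (E–G–B–D) doesn't fit — on degree 5 A major would have E (V). Em7 is the degree-5 chord of A minor, so it is the borrowed v7. G7 (G–B–D–F) is not: scale degree 7 in A major carries G#dim (vii°). In A minor the chord on that degree is G7, so here it functions as bVII7, borrowed from the parallel minor. But Am (A–C–E) is foreign: the diatonic I on degree 1 is A, whereas Am comes from A minor. It is labeled i.

v7, bVII7, i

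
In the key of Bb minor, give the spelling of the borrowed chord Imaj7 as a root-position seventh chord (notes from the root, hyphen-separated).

Bb-D-F-A

The root, Bb, is scale degree 1 — the same note in Bb minor and Bb major; only the chord quality changes. In Bb major the chord on Bb is Bb–D–F–A.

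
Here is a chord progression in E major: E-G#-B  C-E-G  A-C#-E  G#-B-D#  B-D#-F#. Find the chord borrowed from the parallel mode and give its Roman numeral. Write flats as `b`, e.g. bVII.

In E major the diatonic chords are E, F#m, G#m, A, B, C#m, D#dim. Of the given chords, E–G#–B = E, A–C#–E = A, G#–B–D# = G#m and B–D#–F# = B are diatonic. But C–E–G is foreign: the diatonic vi on degree 6 is C#m, whereas C comes from E minor. It is labeled bVI.

bVI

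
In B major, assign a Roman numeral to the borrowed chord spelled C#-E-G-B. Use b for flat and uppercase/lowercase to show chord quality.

C# is scale degree 2 in B major. C#–E–G–B is a half-diminished-seventh chord — the form found in B minor, not the diatonic ii (C#m). Borrowed into B major it is written iiø7.

iiø7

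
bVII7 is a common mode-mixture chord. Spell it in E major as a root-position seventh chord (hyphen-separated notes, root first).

The root of bVII7 is the lowered 7th degree: D# becomes D. In E minor the chord on D is D–F#–A–C.

D-F#-A-C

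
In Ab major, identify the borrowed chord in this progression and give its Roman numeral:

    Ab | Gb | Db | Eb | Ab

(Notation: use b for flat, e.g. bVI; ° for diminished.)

bVII

The diatonic triads in Ab major are Ab, Bbm, Cm, Db, Eb, Fm, Gdim. Ab, Db and Eb all belong to that set. Gb (Gb–Bb–Db) is not: scale degree 7 in Ab major carries Gdim (vii°). In Ab minor the chord on that degree is Gb, so here it functions as bVII, borrowed from the parallel minor.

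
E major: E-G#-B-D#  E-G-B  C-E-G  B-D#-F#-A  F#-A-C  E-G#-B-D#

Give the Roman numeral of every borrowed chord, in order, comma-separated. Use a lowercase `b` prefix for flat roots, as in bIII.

In E major the diatonic chords are E, F#m, G#m, A, B, C#m, D#dim. E–G#–B–D# = Emaj7 and B–D#–F#–A = B7 both belong to that set. But E–G–B is foreign: the diatonic I on degree 1 is E, whereas Em comes from E minor. It is labeled i. C–E–G doesn't fit — on degree 6 E major would have C#m (vi). C is the degree-6 chord of E minor, so it is the borrowed bVI. F#–A–C doesn't fit — on degree 2 E major would have F#m (ii). F#dim is the degree-2 chord of E minor, so it is the borrowed ii°.

i, bVI, ii°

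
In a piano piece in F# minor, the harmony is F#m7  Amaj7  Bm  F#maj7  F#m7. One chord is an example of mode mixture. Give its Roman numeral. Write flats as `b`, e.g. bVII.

Imaj7

In F# minor (with V from harmonic minor) the diatonic chords are F#m, G#dim, A, Bm, C#, D, E. Of the given chords, F#m7, Amaj7 and Bm are diatonic. F#maj7 (F#–A#–C#–E#) is not: scale degree 1 in F# minor carries F#m (i). In F# major the chord on that degree is F#maj7, so here it functions as Imaj7, borrowed from the parallel major.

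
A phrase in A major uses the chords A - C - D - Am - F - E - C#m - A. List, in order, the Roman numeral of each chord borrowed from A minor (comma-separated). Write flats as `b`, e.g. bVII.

A major has the diatonic set A, Bm, C#m, D, E, F#m, G#dim. A, D, E and C#m are all diatonic. C (C–E–G) is not: scale degree 3 in A major carries C#m (iii). In A minor the chord on that degree is C, so here it functions as bIII, borrowed from the parallel minor. Am (A–C–E) is not: scale degree 1 in A major carries A (I). In A minor the chord on that degree is Am, so here it functions as i, borrowed from the parallel minor. But F (F–A–C) is foreign: the diatonic vi on degree 6 is F#m, whereas F comes from A minor. It is labeled bVI.

bIII, i, bVI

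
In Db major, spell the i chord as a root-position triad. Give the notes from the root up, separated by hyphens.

Db-Fb-Ab

i is built on scale degree 1, which is Db in both Db major and its parallel. Stacking thirds in Db minor on Db gives Db–Fb–Ab.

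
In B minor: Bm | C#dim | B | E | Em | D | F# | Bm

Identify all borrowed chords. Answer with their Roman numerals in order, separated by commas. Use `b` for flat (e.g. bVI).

I, IV

The diatonic triads in B minor (with V from harmonic minor) are Bm, C#dim, D, Em, F#, G, A. Of the given chords, Bm, C#dim, Em, D and F# are diatonic. But B (B–D#–F#) is foreign: the diatonic i on degree 1 is Bm, whereas B comes from B major. It is labeled I. E (E–G#–B) doesn't fit — on degree 4 B minor would have Em (iv). E is the degree-4 chord of B major, so it is the borrowed IV.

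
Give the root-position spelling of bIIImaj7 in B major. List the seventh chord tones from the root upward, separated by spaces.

The root of bIIImaj7 is the lowered 3rd degree: D# becomes D. Stacking thirds in B minor on D gives D–F#–A–C#.

D F# A C#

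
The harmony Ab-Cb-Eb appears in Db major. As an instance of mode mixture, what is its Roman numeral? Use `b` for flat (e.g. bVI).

The root Ab is the diatonic 5th degree of Db major; the borrowing shows in the chord quality. Diatonically Db major has Ab (V) on that degree; Ab–Cb–Eb is instead the minor chord native to Db minor, so it takes the label v.

v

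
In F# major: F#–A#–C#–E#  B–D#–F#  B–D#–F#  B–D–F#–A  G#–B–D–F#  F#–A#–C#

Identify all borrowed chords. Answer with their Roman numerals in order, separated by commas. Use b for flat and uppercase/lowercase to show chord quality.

iv7, iiø7

In F# major the diatonic chords are F#, G#m, A#m, B, C#, D#m, E#dim. Of the given chords, F#–A#–C#–E# = F#maj7, B–D#–F# = B and F#–A#–C# = F# are diatonic. B–D–F#–A doesn't fit — on degree 4 F# major would have B (IV). Bm7 is the degree-4 chord of F# minor, so it is the borrowed iv7. But G#–B–D–F# is foreign: the diatonic ii on degree 2 is G#m, whereas G#m7b5 comes from F# minor. It is labeled iiø7.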